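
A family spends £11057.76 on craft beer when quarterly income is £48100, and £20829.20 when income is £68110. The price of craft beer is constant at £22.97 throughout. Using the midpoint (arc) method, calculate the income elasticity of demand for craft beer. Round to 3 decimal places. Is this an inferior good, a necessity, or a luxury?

1.780 (luxury)

With a constant price, Q₁ = 11057.76/22.97 = 481.400 and Q₂ = 20829.20/22.97 = 906.800 (equivalently, work directly with expenditure since P cancels).
Midpoint %ΔQ = (20829.20 − 11057.76)/15943.48 = 0.61288; midpoint %ΔI = (68110 − 48100)/58105 = 0.34438.
η = 0.61288 / 0.34438 = 1.780.
η > 1 ⇒ luxury.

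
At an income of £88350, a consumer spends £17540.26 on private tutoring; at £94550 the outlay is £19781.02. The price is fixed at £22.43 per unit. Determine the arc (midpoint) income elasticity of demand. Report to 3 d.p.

1.771

With a constant price, Q₁ = 17540.26/22.43 = 782.000 and Q₂ = 19781.02/22.43 = 881.900 (equivalently, work directly with expenditure since P cancels).
Midpoint %ΔQ = (19781.02 − 17540.26)/18660.64 = 0.12008; midpoint %ΔI = (94550 − 88350)/91450 = 0.06780.
η = 0.12008 / 0.06780 = 1.771.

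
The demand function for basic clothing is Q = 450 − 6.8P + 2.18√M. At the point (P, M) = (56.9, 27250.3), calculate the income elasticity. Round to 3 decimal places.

At P = 56.9, M = 27250.3: Q = 422.947.
Holding P constant, ∂Q/∂M = 2.18/(2√M) = 0.00660299.
η_M = (∂Q/∂M)·(M/Q) = 0.00660299 × (27250.3/422.947) = 0.425.

0.425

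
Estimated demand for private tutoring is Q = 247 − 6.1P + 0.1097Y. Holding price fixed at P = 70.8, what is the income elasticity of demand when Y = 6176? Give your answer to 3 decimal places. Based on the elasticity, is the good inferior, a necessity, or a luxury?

1.375 (luxury)

At P = 70.8, Y = 6176: Q = 492.627.
Holding P constant, ∂Q/∂Y = 0.1097.
η_Y = (∂Q/∂Y)·(Y/Q) = 0.1097 × (6176/492.627) = 1.375.
Since η > 1, this is a luxury.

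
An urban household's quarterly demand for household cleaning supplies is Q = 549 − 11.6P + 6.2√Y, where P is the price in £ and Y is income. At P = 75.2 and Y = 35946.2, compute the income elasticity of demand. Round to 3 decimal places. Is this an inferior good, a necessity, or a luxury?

0.690 (necessity)

At P = 75.2, Y = 35946.2: Q = 852.168.
Holding P constant, ∂Q/∂Y = 6.2/(2√Y) = 0.0163507.
η_Y = (∂Q/∂Y)·(Y/Q) = 0.0163507 × (35946.2/852.168) = 0.690.
Since 0 < η < 1, this is a necessity.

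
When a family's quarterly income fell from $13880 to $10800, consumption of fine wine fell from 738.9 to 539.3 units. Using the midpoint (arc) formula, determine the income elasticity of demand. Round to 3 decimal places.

1.251

ΔQ = 539.3 − 738.9 = -199.6; midpoint Q̄ = (738.9 + 539.3)/2 = 639.1.
ΔI = 10800 − 13880 = -3080; midpoint Ī = (13880 + 10800)/2 = 12340.
η = (ΔQ/Q̄) ÷ (ΔI/Ī) = (-199.6/639.1) ÷ (-3080/12340) = 1.251.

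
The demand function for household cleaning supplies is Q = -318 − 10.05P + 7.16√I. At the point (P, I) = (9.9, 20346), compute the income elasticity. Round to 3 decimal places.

0.846

At P = 9.9, I = 20346: Q = 603.803.
Holding P constant, ∂Q/∂I = 7.16/(2√I) = 0.0250983.
η_I = (∂Q/∂I)·(I/Q) = 0.0250983 × (20346/603.803) = 0.846.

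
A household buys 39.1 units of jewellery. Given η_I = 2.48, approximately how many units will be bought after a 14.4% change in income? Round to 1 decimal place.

%ΔQ ≈ η × %ΔI = 2.48 × 14.4% = 35.712%.
New Q ≈ 39.1 × (1 + 0.35712) = 53.1.

53.1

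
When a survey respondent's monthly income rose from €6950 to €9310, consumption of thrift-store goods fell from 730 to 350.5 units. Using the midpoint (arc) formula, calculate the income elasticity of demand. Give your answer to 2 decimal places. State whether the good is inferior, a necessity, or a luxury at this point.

-2.42 (inferior good)

ΔQ = 350.5 − 730 = -379.5; midpoint Q̄ = (730 + 350.5)/2 = 540.25.
ΔI = 9310 − 6950 = 2360; midpoint Ī = (6950 + 9310)/2 = 8130.
η = (ΔQ/Q̄) ÷ (ΔI/Ī) = (-379.5/540.25) ÷ (2360/8130) = -2.42.
η < 0 ⇒ inferior good.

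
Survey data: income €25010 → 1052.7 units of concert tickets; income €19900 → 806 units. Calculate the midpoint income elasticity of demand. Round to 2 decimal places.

1.17

ΔQ = 806 − 1052.7 = -246.7; midpoint Q̄ = (1052.7 + 806)/2 = 929.35.
ΔI = 19900 − 25010 = -5110; midpoint Ī = (25010 + 19900)/2 = 22455.
η = (ΔQ/Q̄) ÷ (ΔI/Ī) = (-246.7/929.35) ÷ (-5110/22455) = 1.17.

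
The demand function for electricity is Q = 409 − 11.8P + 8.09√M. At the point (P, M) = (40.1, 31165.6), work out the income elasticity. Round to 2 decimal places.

0.52

At P = 40.1, M = 31165.6: Q = 1364.011.
Holding P constant, ∂Q/∂M = 8.09/(2√M) = 0.0229129.
η_M = (∂Q/∂M)·(M/Q) = 0.0229129 × (31165.6/1364.011) = 0.52.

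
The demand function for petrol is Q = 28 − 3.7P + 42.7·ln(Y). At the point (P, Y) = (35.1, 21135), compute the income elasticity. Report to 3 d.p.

At P = 35.1, Y = 21135: Q = 323.366.
Holding P constant, ∂Q/∂Y = 42.7/Y = 0.00202035.
η_Y = (∂Q/∂Y)·(Y/Q) = 0.00202035 × (21135/323.366) = 0.132.

0.132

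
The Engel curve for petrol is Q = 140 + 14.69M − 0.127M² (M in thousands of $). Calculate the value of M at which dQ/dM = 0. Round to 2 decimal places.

dQ/dM = 14.69 − 0.254M.
The good is inferior where dQ/dM < 0. Setting dQ/dM = 0 gives M = 14.69 / 0.254 = 57.83.

57.83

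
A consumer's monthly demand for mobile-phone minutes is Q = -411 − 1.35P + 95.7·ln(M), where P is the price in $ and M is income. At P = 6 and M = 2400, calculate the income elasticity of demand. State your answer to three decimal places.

At P = 6, M = 2400: Q = 325.755.
Holding P constant, ∂Q/∂M = 95.7/M = 0.039875.
η_M = (∂Q/∂M)·(M/Q) = 0.039875 × (2400/325.755) = 0.294.

0.294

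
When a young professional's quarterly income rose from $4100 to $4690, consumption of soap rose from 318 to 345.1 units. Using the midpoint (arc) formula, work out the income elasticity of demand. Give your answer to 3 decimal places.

ΔQ = 345.1 − 318 = 27.1; midpoint Q̄ = (318 + 345.1)/2 = 331.55.
ΔI = 4690 − 4100 = 590; midpoint Ī = (4100 + 4690)/2 = 4395.
η = (ΔQ/Q̄) ÷ (ΔI/Ī) = (27.1/331.55) ÷ (590/4395) = 0.609.

0.609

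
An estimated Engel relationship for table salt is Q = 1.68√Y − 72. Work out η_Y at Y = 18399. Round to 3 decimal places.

At Y = 18399: Q = 155.880.
dQ/dY = 1.68/(2√Y) = 0.00619273 at this income.
η = (dQ/dY)·(Y/Q) = 0.00619273 × (18399/155.880) = 0.731.

0.731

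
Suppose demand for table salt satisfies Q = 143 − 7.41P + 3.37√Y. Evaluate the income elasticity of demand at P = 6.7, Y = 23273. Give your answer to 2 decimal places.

0.42

At P = 6.7, Y = 23273: Q = 607.463.
Holding P constant, ∂Q/∂Y = 3.37/(2√Y) = 0.0110452.
η_Y = (∂Q/∂Y)·(Y/Q) = 0.0110452 × (23273/607.463) = 0.42.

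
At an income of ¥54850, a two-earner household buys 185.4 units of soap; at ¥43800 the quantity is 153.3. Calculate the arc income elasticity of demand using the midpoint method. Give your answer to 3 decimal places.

0.846

ΔQ = 153.3 − 185.4 = -32.1; midpoint Q̄ = (185.4 + 153.3)/2 = 169.35.
ΔI = 43800 − 54850 = -11050; midpoint Ī = (54850 + 43800)/2 = 49325.
η = (ΔQ/Q̄) ÷ (ΔI/Ī) = (-32.1/169.35) ÷ (-11050/49325) = 0.846.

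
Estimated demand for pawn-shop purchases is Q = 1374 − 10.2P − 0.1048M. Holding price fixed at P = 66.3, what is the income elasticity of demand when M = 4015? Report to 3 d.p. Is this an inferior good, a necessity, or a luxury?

At P = 66.3, M = 4015: Q = 276.968.
Holding P constant, ∂Q/∂M = −0.1048.
η_M = (∂Q/∂M)·(M/Q) = -0.1048 × (4015/276.968) = -1.519.
Since η < 0, this is an inferior good.

-1.519 (inferior good)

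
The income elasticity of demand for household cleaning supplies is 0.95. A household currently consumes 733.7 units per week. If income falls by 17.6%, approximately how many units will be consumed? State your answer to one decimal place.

%ΔQ ≈ η × %ΔI = 0.95 × (-17.6%) = -16.72%.
New Q ≈ 733.7 × (1 − 0.1672) = 611.0.

611.0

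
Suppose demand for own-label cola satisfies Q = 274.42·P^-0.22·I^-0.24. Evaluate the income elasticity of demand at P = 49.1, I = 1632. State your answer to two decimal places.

-0.24

For a multiplicative demand Q = A·P^α·I^β, the income elasticity is β everywhere.
Here β = -0.24, so η = -0.24.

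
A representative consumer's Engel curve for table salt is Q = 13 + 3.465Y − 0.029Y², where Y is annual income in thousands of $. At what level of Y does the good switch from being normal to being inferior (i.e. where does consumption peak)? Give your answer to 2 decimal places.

dQ/dY = 3.465 − 0.058Y.
The good is inferior where dQ/dY < 0. Setting dQ/dY = 0 gives Y = 3.465 / 0.058 = 59.74.

59.74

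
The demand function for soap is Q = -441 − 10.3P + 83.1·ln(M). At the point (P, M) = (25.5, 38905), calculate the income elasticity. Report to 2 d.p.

At P = 25.5, M = 38905: Q = 174.624.
Holding P constant, ∂Q/∂M = 83.1/M = 0.00213597.
η_M = (∂Q/∂M)·(M/Q) = 0.00213597 × (38905/174.624) = 0.48.

0.48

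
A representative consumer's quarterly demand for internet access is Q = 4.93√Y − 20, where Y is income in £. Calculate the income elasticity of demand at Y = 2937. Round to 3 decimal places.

At Y = 2937: Q = 247.177.
dQ/dY = 4.93/(2√Y) = 0.0454847 at this income.
η = (dQ/dY)·(Y/Q) = 0.0454847 × (2937/247.177) = 0.540.

0.540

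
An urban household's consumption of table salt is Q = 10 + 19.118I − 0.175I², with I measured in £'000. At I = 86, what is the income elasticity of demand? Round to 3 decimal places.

At I = 86: Q = 359.8480.
dQ/dI = 19.118 − 0.35I = -10.98200.
η = (dQ/dI)·(I/Q) = -10.98200 × (86/359.8480) = -2.625.

-2.625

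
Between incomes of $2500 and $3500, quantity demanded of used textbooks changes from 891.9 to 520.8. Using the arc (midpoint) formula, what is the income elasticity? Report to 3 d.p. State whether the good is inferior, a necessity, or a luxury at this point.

-1.576 (inferior good)

ΔQ = 520.8 − 891.9 = -371.1; midpoint Q̄ = (891.9 + 520.8)/2 = 706.35.
ΔI = 3500 − 2500 = 1000; midpoint Ī = (2500 + 3500)/2 = 3000.
η = (ΔQ/Q̄) ÷ (ΔI/Ī) = (-371.1/706.35) ÷ (1000/3000) = -1.576.
η < 0 ⇒ inferior good.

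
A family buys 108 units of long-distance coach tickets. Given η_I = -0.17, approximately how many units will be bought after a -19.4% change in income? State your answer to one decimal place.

%ΔQ ≈ η × %ΔI = -0.17 × (-19.4%) = 3.298%.
New Q ≈ 108 × (1 + 0.03298) = 111.6.

111.6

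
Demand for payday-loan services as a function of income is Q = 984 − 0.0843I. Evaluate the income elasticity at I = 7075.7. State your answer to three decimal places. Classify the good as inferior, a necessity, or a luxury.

At I = 7075.7: Q = 387.518.
dQ/dI = −0.0843.
η = (dQ/dI)·(I/Q) = -0.0843 × (7075.7/387.518) = -1.539.
Since η < 0, the good is an inferior good.

-1.539 (inferior good)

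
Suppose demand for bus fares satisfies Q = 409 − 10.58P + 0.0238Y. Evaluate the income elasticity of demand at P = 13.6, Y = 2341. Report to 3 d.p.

0.174

At P = 13.6, Y = 2341: Q = 320.828.
Holding P constant, ∂Q/∂Y = 0.0238.
η_Y = (∂Q/∂Y)·(Y/Q) = 0.0238 × (2341/320.828) = 0.174.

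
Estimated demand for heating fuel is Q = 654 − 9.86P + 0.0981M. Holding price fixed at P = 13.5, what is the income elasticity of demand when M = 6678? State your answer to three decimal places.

At P = 13.5, M = 6678: Q = 1176.002.
Holding P constant, ∂Q/∂M = 0.0981.
η_M = (∂Q/∂M)·(M/Q) = 0.0981 × (6678/1176.002) = 0.557.

0.557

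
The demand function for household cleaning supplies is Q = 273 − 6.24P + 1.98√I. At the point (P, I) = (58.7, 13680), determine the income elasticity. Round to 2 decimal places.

0.84

At P = 58.7, I = 13680: Q = 138.296.
Holding P constant, ∂Q/∂I = 1.98/(2√I) = 0.00846432.
η_I = (∂Q/∂I)·(I/Q) = 0.00846432 × (13680/138.296) = 0.84.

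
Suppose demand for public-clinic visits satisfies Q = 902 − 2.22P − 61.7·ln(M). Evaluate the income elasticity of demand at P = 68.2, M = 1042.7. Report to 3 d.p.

At P = 68.2, M = 1042.7: Q = 321.808.
Holding P constant, ∂Q/∂M = -61.7/M = -0.0591733.
η_M = (∂Q/∂M)·(M/Q) = -0.0591733 × (1042.7/321.808) = -0.192.

-0.192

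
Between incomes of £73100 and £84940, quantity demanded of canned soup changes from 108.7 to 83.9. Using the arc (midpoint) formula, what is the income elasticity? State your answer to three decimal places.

ΔQ = 83.9 − 108.7 = -24.8; midpoint Q̄ = (108.7 + 83.9)/2 = 96.3.
ΔI = 84940 − 73100 = 11840; midpoint Ī = (73100 + 84940)/2 = 79020.
η = (ΔQ/Q̄) ÷ (ΔI/Ī) = (-24.8/96.3) ÷ (11840/79020) = -1.719.

-1.719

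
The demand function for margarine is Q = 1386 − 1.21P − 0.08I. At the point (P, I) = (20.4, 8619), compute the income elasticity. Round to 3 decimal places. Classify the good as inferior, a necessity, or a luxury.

At P = 20.4, I = 8619: Q = 671.796.
Holding P constant, ∂Q/∂I = −0.08.
η_I = (∂Q/∂I)·(I/Q) = -0.08 × (8619/671.796) = -1.026.
Since η < 0, this is an inferior good.

-1.026 (inferior good)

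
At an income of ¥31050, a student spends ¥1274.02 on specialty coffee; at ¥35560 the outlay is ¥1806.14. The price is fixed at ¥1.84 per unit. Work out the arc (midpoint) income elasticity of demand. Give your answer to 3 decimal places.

2.552

With a constant price, Q₁ = 1274.02/1.84 = 692.402 and Q₂ = 1806.14/1.84 = 981.598 (equivalently, work directly with expenditure since P cancels).
Midpoint %ΔQ = (1806.14 − 1274.02)/1540.08 = 0.34551; midpoint %ΔI = (35560 − 31050)/33305 = 0.13542.
η = 0.34551 / 0.13542 = 2.552.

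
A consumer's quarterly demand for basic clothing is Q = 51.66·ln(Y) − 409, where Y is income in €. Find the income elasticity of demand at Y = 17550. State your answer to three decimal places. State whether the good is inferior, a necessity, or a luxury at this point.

At Y = 17550: Q = 95.863.
dQ/dY = 51.66/Y = 0.00294359 at this income.
η = (dQ/dY)·(Y/Q) = 0.00294359 × (17550/95.863) = 0.539.
Since 0 < η < 1, the good is a necessity.

0.539 (necessity)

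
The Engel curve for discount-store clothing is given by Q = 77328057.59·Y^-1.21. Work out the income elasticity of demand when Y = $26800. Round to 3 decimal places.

For Q = A·Y^β the income elasticity is constant and equal to β.
Here β = -1.21, so η = -1.210.

-1.210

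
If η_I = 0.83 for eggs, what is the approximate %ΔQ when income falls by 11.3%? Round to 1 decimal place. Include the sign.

%ΔQ ≈ η × %ΔI = 0.83 × (-11.3%) = -9.4%.

-9.4%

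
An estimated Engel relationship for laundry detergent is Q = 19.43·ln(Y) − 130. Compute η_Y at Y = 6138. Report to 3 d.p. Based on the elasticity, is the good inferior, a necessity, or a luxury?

0.492 (necessity)

At Y = 6138: Q = 39.473.
dQ/dY = 19.43/Y = 0.00316553 at this income.
η = (dQ/dY)·(Y/Q) = 0.00316553 × (6138/39.473) = 0.492.
Since 0 < η < 1, the good is a necessity.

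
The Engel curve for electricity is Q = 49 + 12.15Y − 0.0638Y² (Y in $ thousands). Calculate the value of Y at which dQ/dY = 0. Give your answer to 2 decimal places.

dQ/dY = 12.15 − 0.1276Y.
The good is inferior where dQ/dY < 0. Setting dQ/dY = 0 gives Y = 12.15 / 0.1276 = 95.22.

95.22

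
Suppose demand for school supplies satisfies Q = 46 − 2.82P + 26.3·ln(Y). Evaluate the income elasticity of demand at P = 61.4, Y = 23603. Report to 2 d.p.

At P = 61.4, Y = 23603: Q = 137.670.
Holding P constant, ∂Q/∂Y = 26.3/Y = 0.00111427.
η_Y = (∂Q/∂Y)·(Y/Q) = 0.00111427 × (23603/137.670) = 0.19.

0.19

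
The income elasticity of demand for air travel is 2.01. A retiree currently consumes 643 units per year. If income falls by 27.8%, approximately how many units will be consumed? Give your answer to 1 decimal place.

283.7

%ΔQ ≈ η × %ΔI = 2.01 × (-27.8%) = -55.878%.
New Q ≈ 643 × (1 − 0.55878) = 283.7.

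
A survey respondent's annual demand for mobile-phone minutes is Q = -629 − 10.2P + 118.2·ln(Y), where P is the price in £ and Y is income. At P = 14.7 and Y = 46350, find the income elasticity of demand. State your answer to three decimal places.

0.241

At P = 14.7, Y = 46350: Q = 490.998.
Holding P constant, ∂Q/∂Y = 118.2/Y = 0.00255016.
η_Y = (∂Q/∂Y)·(Y/Q) = 0.00255016 × (46350/490.998) = 0.241.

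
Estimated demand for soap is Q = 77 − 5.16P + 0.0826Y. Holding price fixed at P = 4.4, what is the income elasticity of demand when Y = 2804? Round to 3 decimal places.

At P = 4.4, Y = 2804: Q = 285.906.
Holding P constant, ∂Q/∂Y = 0.0826.
η_Y = (∂Q/∂Y)·(Y/Q) = 0.0826 × (2804/285.906) = 0.810.

0.810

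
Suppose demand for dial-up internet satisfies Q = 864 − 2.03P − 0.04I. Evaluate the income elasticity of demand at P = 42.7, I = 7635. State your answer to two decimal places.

At P = 42.7, I = 7635: Q = 471.919.
Holding P constant, ∂Q/∂I = −0.04.
η_I = (∂Q/∂I)·(I/Q) = -0.04 × (7635/471.919) = -0.65.

-0.65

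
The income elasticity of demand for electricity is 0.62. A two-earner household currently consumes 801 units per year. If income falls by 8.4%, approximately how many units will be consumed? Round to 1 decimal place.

759.3

%ΔQ ≈ η × %ΔI = 0.62 × (-8.4%) = -5.208%.
New Q ≈ 801 × (1 − 0.05208) = 759.3.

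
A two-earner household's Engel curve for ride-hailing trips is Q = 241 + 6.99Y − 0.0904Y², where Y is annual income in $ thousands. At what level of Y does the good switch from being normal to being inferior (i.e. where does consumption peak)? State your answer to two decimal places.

dQ/dY = 6.99 − 0.1808Y.
The good is inferior where dQ/dY < 0. Setting dQ/dY = 0 gives Y = 6.99 / 0.1808 = 38.66.

38.66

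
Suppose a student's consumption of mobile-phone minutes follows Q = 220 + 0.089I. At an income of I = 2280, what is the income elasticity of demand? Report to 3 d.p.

At I = 2280: Q = 422.920.
dQ/dI = 0.089.
η = (dQ/dI)·(I/Q) = 0.089 × (2280/422.920) = 0.480.

0.480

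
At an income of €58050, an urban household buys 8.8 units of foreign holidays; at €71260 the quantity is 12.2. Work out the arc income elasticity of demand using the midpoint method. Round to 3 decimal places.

ΔQ = 12.2 − 8.8 = 3.4; midpoint Q̄ = (8.8 + 12.2)/2 = 10.5.
ΔI = 71260 − 58050 = 13210; midpoint Ī = (58050 + 71260)/2 = 64655.
η = (ΔQ/Q̄) ÷ (ΔI/Ī) = (3.4/10.5) ÷ (13210/64655) = 1.585.

1.585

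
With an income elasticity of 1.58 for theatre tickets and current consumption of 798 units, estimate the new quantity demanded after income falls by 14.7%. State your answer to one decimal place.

%ΔQ ≈ η × %ΔI = 1.58 × (-14.7%) = -23.226%.
New Q ≈ 798 × (1 − 0.23226) = 612.7.

612.7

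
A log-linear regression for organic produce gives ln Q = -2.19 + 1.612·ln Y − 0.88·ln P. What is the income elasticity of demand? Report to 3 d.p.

In a log-linear demand, the coefficient on ln Y is the income elasticity.
So η = 1.612.

1.612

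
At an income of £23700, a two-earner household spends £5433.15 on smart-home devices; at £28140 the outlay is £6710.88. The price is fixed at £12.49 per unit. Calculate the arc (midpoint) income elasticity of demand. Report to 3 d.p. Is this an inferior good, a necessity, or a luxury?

1.228 (luxury)

With a constant price, Q₁ = 5433.15/12.49 = 435.000 and Q₂ = 6710.88/12.49 = 537.300 (equivalently, work directly with expenditure since P cancels).
Midpoint %ΔQ = (6710.88 − 5433.15)/6072.02 = 0.21043; midpoint %ΔI = (28140 − 23700)/25920 = 0.17130.
η = 0.21043 / 0.17130 = 1.228.
η > 1 ⇒ luxury.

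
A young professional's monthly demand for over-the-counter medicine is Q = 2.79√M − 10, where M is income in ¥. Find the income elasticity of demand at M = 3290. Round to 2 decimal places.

At M = 3290: Q = 150.030.
dQ/dM = 2.79/(2√M) = 0.0243207 at this income.
η = (dQ/dM)·(M/Q) = 0.0243207 × (3290/150.030) = 0.53.

0.53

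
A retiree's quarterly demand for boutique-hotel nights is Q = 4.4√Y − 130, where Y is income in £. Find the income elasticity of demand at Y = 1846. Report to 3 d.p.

1.601

At Y = 1846: Q = 59.046.
dQ/dY = 4.4/(2√Y) = 0.0512043 at this income.
η = (dQ/dY)·(Y/Q) = 0.0512043 × (1846/59.046) = 1.601.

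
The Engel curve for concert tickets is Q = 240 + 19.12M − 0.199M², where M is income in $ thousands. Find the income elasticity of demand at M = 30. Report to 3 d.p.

0.339

At M = 30: Q = 634.5000.
dQ/dM = 19.12 − 0.398M = 7.18000.
η = (dQ/dM)·(M/Q) = 7.18000 × (30/634.5000) = 0.339.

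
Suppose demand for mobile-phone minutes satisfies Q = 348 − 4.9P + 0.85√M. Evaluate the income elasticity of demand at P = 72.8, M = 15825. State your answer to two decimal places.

0.54

At P = 72.8, M = 15825: Q = 98.208.
Holding P constant, ∂Q/∂M = 0.85/(2√M) = 0.00337845.
η_M = (∂Q/∂M)·(M/Q) = 0.00337845 × (15825/98.208) = 0.54.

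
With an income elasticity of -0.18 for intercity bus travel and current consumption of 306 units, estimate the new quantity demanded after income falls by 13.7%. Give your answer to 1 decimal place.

%ΔQ ≈ η × %ΔI = -0.18 × (-13.7%) = 2.466%.
New Q ≈ 306 × (1 + 0.02466) = 313.5.

313.5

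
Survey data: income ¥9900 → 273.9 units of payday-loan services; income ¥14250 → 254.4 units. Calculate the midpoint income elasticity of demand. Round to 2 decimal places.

-0.20

ΔQ = 254.4 − 273.9 = -19.5; midpoint Q̄ = (273.9 + 254.4)/2 = 264.15.
ΔI = 14250 − 9900 = 4350; midpoint Ī = (9900 + 14250)/2 = 12075.
η = (ΔQ/Q̄) ÷ (ΔI/Ī) = (-19.5/264.15) ÷ (4350/12075) = -0.20.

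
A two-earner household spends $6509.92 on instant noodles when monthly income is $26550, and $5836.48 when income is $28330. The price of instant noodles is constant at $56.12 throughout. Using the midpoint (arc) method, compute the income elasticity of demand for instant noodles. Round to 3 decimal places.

-1.682

With a constant price, Q₁ = 6509.92/56.12 = 116.000 and Q₂ = 5836.48/56.12 = 104.000 (equivalently, work directly with expenditure since P cancels).
Midpoint %ΔQ = (5836.48 − 6509.92)/6173.20 = -0.10909; midpoint %ΔI = (28330 − 26550)/27440 = 0.06487.
η = -0.10909 / 0.06487 = -1.682.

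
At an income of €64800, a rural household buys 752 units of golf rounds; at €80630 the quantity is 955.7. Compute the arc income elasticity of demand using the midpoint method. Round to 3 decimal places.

ΔQ = 955.7 − 752 = 203.7; midpoint Q̄ = (752 + 955.7)/2 = 853.85.
ΔI = 80630 − 64800 = 15830; midpoint Ī = (64800 + 80630)/2 = 72715.
η = (ΔQ/Q̄) ÷ (ΔI/Ī) = (203.7/853.85) ÷ (15830/72715) = 1.096.

1.096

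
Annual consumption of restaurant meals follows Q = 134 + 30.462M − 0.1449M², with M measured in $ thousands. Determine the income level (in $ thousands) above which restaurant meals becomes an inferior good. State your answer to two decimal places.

dQ/dM = 30.462 − 0.2898M.
The good is inferior where dQ/dM < 0. Setting dQ/dM = 0 gives M = 30.462 / 0.2898 = 105.11.

105.11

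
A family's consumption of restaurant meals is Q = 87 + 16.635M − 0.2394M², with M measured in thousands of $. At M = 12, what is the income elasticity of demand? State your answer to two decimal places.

At M = 12: Q = 252.1464.
dQ/dM = 16.635 − 0.4788M = 10.88940.
η = (dQ/dM)·(M/Q) = 10.88940 × (12/252.1464) = 0.52.

0.52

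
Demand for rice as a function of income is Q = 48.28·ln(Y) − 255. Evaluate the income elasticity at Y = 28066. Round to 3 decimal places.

At Y = 28066: Q = 239.499.
dQ/dY = 48.28/Y = 0.00172023 at this income.
η = (dQ/dY)·(Y/Q) = 0.00172023 × (28066/239.499) = 0.202.

0.202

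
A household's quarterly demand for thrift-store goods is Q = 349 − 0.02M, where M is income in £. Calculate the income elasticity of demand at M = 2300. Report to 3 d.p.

-0.152

At M = 2300: Q = 303.000.
dQ/dM = −0.02.
η = (dQ/dM)·(M/Q) = -0.02 × (2300/303.000) = -0.152.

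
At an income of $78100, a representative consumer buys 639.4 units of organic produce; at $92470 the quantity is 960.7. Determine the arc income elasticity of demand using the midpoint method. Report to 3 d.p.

2.383

ΔQ = 960.7 − 639.4 = 321.3; midpoint Q̄ = (639.4 + 960.7)/2 = 800.05.
ΔI = 92470 − 78100 = 14370; midpoint Ī = (78100 + 92470)/2 = 85285.
η = (ΔQ/Q̄) ÷ (ΔI/Ī) = (321.3/800.05) ÷ (14370/85285) = 2.383.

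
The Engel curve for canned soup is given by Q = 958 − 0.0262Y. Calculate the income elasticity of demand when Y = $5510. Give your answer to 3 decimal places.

-0.177

At Y = 5510: Q = 813.638.
dQ/dY = −0.0262.
η = (dQ/dY)·(Y/Q) = -0.0262 × (5510/813.638) = -0.177.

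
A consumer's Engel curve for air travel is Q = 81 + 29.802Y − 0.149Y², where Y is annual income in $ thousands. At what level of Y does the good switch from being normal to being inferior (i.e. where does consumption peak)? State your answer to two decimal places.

dQ/dY = 29.802 − 0.298Y.
The good is inferior where dQ/dY < 0. Setting dQ/dY = 0 gives Y = 29.802 / 0.298 = 100.01.

100.01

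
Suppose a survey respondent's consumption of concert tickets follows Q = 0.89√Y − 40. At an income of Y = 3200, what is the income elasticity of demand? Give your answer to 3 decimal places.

2.433

At Y = 3200: Q = 10.346.
dQ/dY = 0.89/(2√Y) = 0.00786656 at this income.
η = (dQ/dY)·(Y/Q) = 0.00786656 × (3200/10.346) = 2.433.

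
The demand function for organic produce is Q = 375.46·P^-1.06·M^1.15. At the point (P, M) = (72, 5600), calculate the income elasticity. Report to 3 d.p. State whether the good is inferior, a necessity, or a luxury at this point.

1.150 (luxury)

For a multiplicative demand Q = A·P^α·M^β, the income elasticity is β everywhere.
Here β = 1.15, so η = 1.150.
Since η > 1, this is a luxury.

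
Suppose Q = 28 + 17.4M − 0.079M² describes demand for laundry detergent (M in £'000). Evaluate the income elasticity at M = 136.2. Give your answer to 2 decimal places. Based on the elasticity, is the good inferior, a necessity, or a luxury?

At M = 136.2: Q = 932.3952.
dQ/dM = 17.4 − 0.158M = -4.11960.
η = (dQ/dM)·(M/Q) = -4.11960 × (136.2/932.3952) = -0.60.
η < 0 ⇒ inferior good.

-0.60 (inferior good)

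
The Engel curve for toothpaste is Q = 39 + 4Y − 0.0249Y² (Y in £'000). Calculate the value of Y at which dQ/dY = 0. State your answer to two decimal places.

dQ/dY = 4 − 0.0498Y.
The good is inferior where dQ/dY < 0. Setting dQ/dY = 0 gives Y = 4 / 0.0498 = 80.32.

80.32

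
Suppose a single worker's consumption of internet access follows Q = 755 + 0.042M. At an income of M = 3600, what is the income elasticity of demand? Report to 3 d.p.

0.167

At M = 3600: Q = 906.200.
dQ/dM = 0.042.
η = (dQ/dM)·(M/Q) = 0.042 × (3600/906.200) = 0.167.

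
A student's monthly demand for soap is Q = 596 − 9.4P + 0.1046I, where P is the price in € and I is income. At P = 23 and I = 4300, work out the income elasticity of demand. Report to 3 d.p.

At P = 23, I = 4300: Q = 829.580.
Holding P constant, ∂Q/∂I = 0.1046.
η_I = (∂Q/∂I)·(I/Q) = 0.1046 × (4300/829.580) = 0.542.

0.542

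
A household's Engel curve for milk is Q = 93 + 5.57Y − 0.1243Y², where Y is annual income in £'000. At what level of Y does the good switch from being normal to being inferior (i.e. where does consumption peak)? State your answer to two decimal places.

22.41

dQ/dY = 5.57 − 0.2486Y.
The good is inferior where dQ/dY < 0. Setting dQ/dY = 0 gives Y = 5.57 / 0.2486 = 22.41.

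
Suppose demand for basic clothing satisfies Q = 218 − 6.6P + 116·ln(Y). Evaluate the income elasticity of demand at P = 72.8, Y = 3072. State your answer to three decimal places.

0.173

At P = 72.8, Y = 3072: Q = 669.010.
Holding P constant, ∂Q/∂Y = 116/Y = 0.0377604.
η_Y = (∂Q/∂Y)·(Y/Q) = 0.0377604 × (3072/669.010) = 0.173.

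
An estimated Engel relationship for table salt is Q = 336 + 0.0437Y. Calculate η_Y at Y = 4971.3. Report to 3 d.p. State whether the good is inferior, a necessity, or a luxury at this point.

At Y = 4971.3: Q = 553.246.
dQ/dY = 0.0437.
η = (dQ/dY)·(Y/Q) = 0.0437 × (4971.3/553.246) = 0.393.
Since 0 < η < 1, the good is a necessity.

0.393 (necessity)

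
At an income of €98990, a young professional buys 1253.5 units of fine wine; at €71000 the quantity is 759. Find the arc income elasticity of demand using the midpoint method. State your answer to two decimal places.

1.49

ΔQ = 759 − 1253.5 = -494.5; midpoint Q̄ = (1253.5 + 759)/2 = 1006.25.
ΔI = 71000 − 98990 = -27990; midpoint Ī = (98990 + 71000)/2 = 84995.
η = (ΔQ/Q̄) ÷ (ΔI/Ī) = (-494.5/1006.25) ÷ (-27990/84995) = 1.49.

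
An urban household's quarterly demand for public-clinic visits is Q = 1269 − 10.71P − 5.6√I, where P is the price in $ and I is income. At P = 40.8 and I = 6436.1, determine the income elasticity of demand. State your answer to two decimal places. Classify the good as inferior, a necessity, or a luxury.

-0.59 (inferior good)

At P = 40.8, I = 6436.1: Q = 382.770.
Holding P constant, ∂Q/∂I = -5.6/(2√I) = -0.0349017.
η_I = (∂Q/∂I)·(I/Q) = -0.0349017 × (6436.1/382.770) = -0.59.
Since η < 0, this is an inferior good.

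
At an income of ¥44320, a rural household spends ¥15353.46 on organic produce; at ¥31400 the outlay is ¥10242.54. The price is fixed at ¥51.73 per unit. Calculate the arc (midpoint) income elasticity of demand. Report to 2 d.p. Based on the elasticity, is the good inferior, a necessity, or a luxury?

With a constant price, Q₁ = 15353.46/51.73 = 296.800 and Q₂ = 10242.54/51.73 = 198.000 (equivalently, work directly with expenditure since P cancels).
Midpoint %ΔQ = (10242.54 − 15353.46)/12798.00 = -0.39935; midpoint %ΔI = (31400 − 44320)/37860 = -0.34126.
η = -0.39935 / -0.34126 = 1.17.
η > 1 ⇒ luxury.

1.17 (luxury)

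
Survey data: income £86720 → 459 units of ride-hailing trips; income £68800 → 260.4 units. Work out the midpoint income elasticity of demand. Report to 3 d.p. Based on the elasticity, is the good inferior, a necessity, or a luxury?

ΔQ = 260.4 − 459 = -198.6; midpoint Q̄ = (459 + 260.4)/2 = 359.7.
ΔI = 68800 − 86720 = -17920; midpoint Ī = (86720 + 68800)/2 = 77760.
η = (ΔQ/Q̄) ÷ (ΔI/Ī) = (-198.6/359.7) ÷ (-17920/77760) = 2.396.
η > 1 ⇒ luxury.

2.396 (luxury)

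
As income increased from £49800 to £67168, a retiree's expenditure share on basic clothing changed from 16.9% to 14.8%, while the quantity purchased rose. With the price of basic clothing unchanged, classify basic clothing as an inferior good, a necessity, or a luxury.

Quantity rises but the budget share falls as income rises, so 0 < η < 1.

necessity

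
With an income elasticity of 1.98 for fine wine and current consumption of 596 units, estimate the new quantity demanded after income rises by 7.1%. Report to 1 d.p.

%ΔQ ≈ η × %ΔI = 1.98 × 7.1% = 14.058%.
New Q ≈ 596 × (1 + 0.14058) = 679.8.

679.8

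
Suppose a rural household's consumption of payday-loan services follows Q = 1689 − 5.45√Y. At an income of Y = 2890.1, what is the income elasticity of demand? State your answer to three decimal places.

-0.105

At Y = 2890.1: Q = 1396.010.
dQ/dY = -5.45/(2√Y) = -0.0506886 at this income.
η = (dQ/dY)·(Y/Q) = -0.0506886 × (2890.1/1396.010) = -0.105.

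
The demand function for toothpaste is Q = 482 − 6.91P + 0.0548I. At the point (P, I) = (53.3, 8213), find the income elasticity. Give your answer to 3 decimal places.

At P = 53.3, I = 8213: Q = 563.769.
Holding P constant, ∂Q/∂I = 0.0548.
η_I = (∂Q/∂I)·(I/Q) = 0.0548 × (8213/563.769) = 0.798.

0.798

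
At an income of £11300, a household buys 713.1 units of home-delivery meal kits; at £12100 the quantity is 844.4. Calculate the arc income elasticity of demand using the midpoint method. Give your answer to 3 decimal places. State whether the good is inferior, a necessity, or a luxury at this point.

2.466 (luxury)

ΔQ = 844.4 − 713.1 = 131.3; midpoint Q̄ = (713.1 + 844.4)/2 = 778.75.
ΔI = 12100 − 11300 = 800; midpoint Ī = (11300 + 12100)/2 = 11700.
η = (ΔQ/Q̄) ÷ (ΔI/Ī) = (131.3/778.75) ÷ (800/11700) = 2.466.
η > 1 ⇒ luxury.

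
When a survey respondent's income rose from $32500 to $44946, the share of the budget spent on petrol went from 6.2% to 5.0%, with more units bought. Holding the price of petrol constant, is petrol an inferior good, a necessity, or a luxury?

necessity

Quantity rises but the budget share falls as income rises, so 0 < η < 1.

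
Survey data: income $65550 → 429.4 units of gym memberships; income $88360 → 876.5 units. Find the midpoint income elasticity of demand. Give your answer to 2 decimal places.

ΔQ = 876.5 − 429.4 = 447.1; midpoint Q̄ = (429.4 + 876.5)/2 = 652.95.
ΔI = 88360 − 65550 = 22810; midpoint Ī = (65550 + 88360)/2 = 76955.
η = (ΔQ/Q̄) ÷ (ΔI/Ī) = (447.1/652.95) ÷ (22810/76955) = 2.31.

2.31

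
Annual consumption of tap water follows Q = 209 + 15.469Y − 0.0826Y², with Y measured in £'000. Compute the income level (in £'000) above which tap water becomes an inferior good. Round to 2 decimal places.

93.64

dQ/dY = 15.469 − 0.1652Y.
The good is inferior where dQ/dY < 0. Setting dQ/dY = 0 gives Y = 15.469 / 0.1652 = 93.64.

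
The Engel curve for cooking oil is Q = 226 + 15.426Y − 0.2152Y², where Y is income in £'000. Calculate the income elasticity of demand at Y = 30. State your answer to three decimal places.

0.152

At Y = 30: Q = 495.1000.
dQ/dY = 15.426 − 0.4304Y = 2.51400.
η = (dQ/dY)·(Y/Q) = 2.51400 × (30/495.1000) = 0.152.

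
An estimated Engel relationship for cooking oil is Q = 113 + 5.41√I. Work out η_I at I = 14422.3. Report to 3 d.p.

At I = 14422.3: Q = 762.702.
dQ/dI = 5.41/(2√I) = 0.0225242 at this income.
η = (dQ/dI)·(I/Q) = 0.0225242 × (14422.3/762.702) = 0.426.

0.426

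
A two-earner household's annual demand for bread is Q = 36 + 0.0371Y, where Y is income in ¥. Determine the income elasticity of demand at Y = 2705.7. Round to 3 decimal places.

At Y = 2705.7: Q = 136.381.
dQ/dY = 0.0371.
η = (dQ/dY)·(Y/Q) = 0.0371 × (2705.7/136.381) = 0.736.

0.736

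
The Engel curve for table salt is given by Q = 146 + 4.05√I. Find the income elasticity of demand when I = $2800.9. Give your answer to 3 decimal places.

0.297

At I = 2800.9: Q = 360.340.
dQ/dI = 4.05/(2√I) = 0.0382628 at this income.
η = (dQ/dI)·(I/Q) = 0.0382628 × (2800.9/360.340) = 0.297.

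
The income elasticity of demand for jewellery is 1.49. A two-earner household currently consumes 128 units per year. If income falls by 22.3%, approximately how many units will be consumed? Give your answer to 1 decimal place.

%ΔQ ≈ η × %ΔI = 1.49 × (-22.3%) = -33.227%.
New Q ≈ 128 × (1 − 0.33227) = 85.5.

85.5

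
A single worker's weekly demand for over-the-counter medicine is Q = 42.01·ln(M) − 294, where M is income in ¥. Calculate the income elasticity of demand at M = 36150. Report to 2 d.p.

At M = 36150: Q = 146.913.
dQ/dM = 42.01/M = 0.0011621 at this income.
η = (dQ/dM)·(M/Q) = 0.0011621 × (36150/146.913) = 0.29.

0.29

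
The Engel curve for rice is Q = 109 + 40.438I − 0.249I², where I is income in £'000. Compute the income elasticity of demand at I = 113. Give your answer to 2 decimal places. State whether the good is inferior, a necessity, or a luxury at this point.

At I = 113: Q = 1499.0130.
dQ/dI = 40.438 − 0.498I = -15.83600.
η = (dQ/dI)·(I/Q) = -15.83600 × (113/1499.0130) = -1.19.
η < 0 ⇒ inferior good.

-1.19 (inferior good)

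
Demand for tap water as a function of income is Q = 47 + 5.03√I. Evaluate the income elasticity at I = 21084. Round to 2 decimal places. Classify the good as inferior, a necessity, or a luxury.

0.47 (necessity)

At I = 21084: Q = 777.373.
dQ/dI = 5.03/(2√I) = 0.0173205 at this income.
η = (dQ/dI)·(I/Q) = 0.0173205 × (21084/777.373) = 0.47.
Since 0 < η < 1, the good is a necessity.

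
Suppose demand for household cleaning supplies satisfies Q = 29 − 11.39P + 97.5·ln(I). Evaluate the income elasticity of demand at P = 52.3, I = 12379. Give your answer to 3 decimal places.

At P = 52.3, I = 12379: Q = 352.119.
Holding P constant, ∂Q/∂I = 97.5/I = 0.00787624.
η_I = (∂Q/∂I)·(I/Q) = 0.00787624 × (12379/352.119) = 0.277.

0.277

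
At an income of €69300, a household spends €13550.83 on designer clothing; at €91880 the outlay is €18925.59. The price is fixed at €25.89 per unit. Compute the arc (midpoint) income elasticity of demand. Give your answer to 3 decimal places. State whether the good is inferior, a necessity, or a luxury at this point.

With a constant price, Q₁ = 13550.83/25.89 = 523.400 and Q₂ = 18925.59/25.89 = 731.000 (equivalently, work directly with expenditure since P cancels).
Midpoint %ΔQ = (18925.59 − 13550.83)/16238.21 = 0.33099; midpoint %ΔI = (91880 − 69300)/80590 = 0.28018.
η = 0.33099 / 0.28018 = 1.181.
η > 1 ⇒ luxury.

1.181 (luxury)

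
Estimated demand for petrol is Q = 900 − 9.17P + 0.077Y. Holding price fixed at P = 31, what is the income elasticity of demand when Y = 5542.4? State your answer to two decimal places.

0.41

At P = 31, Y = 5542.4: Q = 1042.495.
Holding P constant, ∂Q/∂Y = 0.077.
η_Y = (∂Q/∂Y)·(Y/Q) = 0.077 × (5542.4/1042.495) = 0.41.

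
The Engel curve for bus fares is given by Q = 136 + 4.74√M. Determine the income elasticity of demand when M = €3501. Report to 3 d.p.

At M = 3501: Q = 416.462.
dQ/dM = 4.74/(2√M) = 0.0400546 at this income.
η = (dQ/dM)·(M/Q) = 0.0400546 × (3501/416.462) = 0.337.

0.337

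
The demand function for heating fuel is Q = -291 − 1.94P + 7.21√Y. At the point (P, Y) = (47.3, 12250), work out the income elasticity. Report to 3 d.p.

At P = 47.3, Y = 12250: Q = 415.239.
Holding P constant, ∂Q/∂Y = 7.21/(2√Y) = 0.0325715.
η_Y = (∂Q/∂Y)·(Y/Q) = 0.0325715 × (12250/415.239) = 0.961.

0.961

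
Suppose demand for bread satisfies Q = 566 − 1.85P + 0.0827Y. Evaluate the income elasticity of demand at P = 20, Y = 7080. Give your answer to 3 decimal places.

At P = 20, Y = 7080: Q = 1114.516.
Holding P constant, ∂Q/∂Y = 0.0827.
η_Y = (∂Q/∂Y)·(Y/Q) = 0.0827 × (7080/1114.516) = 0.525.

0.525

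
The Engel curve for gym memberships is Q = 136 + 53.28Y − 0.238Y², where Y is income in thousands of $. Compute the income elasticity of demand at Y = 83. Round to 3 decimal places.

At Y = 83: Q = 2918.6580.
dQ/dY = 53.28 − 0.476Y = 13.77200.
η = (dQ/dY)·(Y/Q) = 13.77200 × (83/2918.6580) = 0.392.

0.392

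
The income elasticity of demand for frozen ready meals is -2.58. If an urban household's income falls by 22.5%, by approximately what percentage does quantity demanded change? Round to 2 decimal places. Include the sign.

%ΔQ ≈ η × %ΔI = -2.58 × (-22.5%) = 58.05%.

58.05%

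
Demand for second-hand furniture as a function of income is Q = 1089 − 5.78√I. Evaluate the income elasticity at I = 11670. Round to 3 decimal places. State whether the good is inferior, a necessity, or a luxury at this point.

-0.672 (inferior good)

At I = 11670: Q = 464.599.
dQ/dI = -5.78/(2√I) = -0.0267524 at this income.
η = (dQ/dI)·(I/Q) = -0.0267524 × (11670/464.599) = -0.672.
Since η < 0, the good is an inferior good.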